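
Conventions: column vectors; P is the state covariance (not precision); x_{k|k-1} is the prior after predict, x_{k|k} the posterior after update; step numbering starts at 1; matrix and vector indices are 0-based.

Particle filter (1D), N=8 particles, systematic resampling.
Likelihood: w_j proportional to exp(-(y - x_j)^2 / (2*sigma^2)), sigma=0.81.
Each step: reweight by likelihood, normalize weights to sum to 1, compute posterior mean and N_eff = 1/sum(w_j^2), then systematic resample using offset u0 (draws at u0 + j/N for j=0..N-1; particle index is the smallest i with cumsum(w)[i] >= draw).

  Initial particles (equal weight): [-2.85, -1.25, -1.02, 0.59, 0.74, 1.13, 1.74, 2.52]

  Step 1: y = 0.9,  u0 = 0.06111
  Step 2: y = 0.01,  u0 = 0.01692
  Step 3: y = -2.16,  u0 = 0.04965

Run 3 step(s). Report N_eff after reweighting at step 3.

N_eff = 5.9595

step 1: w=[0.0000, 0.0080, 0.0164, 0.2526, 0.2665, 0.2610, 0.1587, 0.0368]  mean=0.9833  Neff=4.3511  idx=[3, 3, 4, 4, 5, 5, 6, 6]
step 2: w=[0.2008, 0.2008, 0.1729, 0.1729, 0.0998, 0.0998, 0.0265, 0.0265]  mean=0.8106  Neff=6.1822  idx=[0, 0, 1, 1, 2, 3, 4, 5]
step 3: w=[0.1918, 0.1918, 0.1918, 0.1918, 0.1005, 0.1005, 0.0160, 0.0160]  mean=0.6374  Neff=5.9595  idx=[0, 0, 1, 2, 2, 3, 4, 5]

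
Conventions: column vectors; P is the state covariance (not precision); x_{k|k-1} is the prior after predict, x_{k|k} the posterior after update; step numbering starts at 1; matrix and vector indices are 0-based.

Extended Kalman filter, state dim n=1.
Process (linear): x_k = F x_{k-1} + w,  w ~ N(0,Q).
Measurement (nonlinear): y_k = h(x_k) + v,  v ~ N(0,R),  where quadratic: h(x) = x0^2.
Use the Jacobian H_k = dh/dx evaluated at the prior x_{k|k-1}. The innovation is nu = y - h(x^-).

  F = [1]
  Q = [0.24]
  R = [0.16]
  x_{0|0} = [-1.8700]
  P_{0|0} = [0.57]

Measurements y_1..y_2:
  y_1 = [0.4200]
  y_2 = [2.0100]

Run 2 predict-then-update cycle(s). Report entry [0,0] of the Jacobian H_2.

H_jac[0,0] = -2.1175

step 1: x^-=[-1.8700]  P^-=[0.8100]  H_jac=[-3.7400]  S=[11.4900]  K=[-0.2637]  nu=[-3.0769]  x^+=[-1.0588]  P^+=[0.0113]
step 2: x^-=[-1.0588]  P^-=[0.2513]  H_jac=[-2.1175]  S=[1.2867]  K=[-0.4135]  nu=[0.8890]  x^+=[-1.4264]  P^+=[0.0312]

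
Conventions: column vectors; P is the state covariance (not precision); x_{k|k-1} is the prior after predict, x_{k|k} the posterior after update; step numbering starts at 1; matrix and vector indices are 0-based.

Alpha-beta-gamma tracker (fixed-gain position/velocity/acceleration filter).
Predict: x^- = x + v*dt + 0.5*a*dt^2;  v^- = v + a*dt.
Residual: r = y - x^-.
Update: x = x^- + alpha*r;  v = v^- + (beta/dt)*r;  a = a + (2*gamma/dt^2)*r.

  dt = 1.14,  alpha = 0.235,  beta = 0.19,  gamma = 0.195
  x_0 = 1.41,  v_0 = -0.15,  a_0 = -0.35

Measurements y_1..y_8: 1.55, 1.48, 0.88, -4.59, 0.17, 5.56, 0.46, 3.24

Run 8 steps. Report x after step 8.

x_post = 4.1443

step 1: x_pred=1.0116  r=0.5384  x^+=1.1381  v^+=-0.4593  a^+=-0.1884
step 2: x_pred=0.4921  r=0.9879  x^+=0.7243  v^+=-0.5094  a^+=0.1080
step 3: x_pred=0.2137  r=0.6663  x^+=0.3703  v^+=-0.2752  a^+=0.3080
step 4: x_pred=0.2567  r=-4.8467  x^+=-0.8823  v^+=-0.7319  a^+=-1.1465
step 5: x_pred=-2.4616  r=2.6316  x^+=-1.8432  v^+=-1.6003  a^+=-0.3568
step 6: x_pred=-3.8993  r=9.4593  x^+=-1.6764  v^+=-0.4304  a^+=2.4819
step 7: x_pred=-0.5543  r=1.0143  x^+=-0.3159  v^+=2.5680  a^+=2.7863
step 8: x_pred=4.4221  r=-1.1821  x^+=4.1443  v^+=5.5474  a^+=2.4315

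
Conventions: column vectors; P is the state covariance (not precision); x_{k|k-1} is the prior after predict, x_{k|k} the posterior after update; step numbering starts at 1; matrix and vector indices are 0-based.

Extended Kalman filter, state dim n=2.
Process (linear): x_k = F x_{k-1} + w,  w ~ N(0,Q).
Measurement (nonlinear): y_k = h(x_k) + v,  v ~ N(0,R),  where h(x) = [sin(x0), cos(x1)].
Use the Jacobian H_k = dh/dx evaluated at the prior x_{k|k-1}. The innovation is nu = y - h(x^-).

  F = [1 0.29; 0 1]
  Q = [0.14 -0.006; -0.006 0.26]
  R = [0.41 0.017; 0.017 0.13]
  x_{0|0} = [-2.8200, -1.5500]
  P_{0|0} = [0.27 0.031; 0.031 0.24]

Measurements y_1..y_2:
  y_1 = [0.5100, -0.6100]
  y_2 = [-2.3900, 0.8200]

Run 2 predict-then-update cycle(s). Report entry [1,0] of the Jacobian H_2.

step 1: x^-=[-3.2695, -1.5500]  P^-=[0.4482 0.0946; 0.0946 0.5000]  H_jac=[-0.9918 0.0000; 0.0000 0.9998]  S=[0.8509 -0.0768; -0.0768 0.6298]  K=[-0.5145 0.0874; -0.0391 0.7890]  nu=[0.3824, -0.6308]  x^+=[-3.5214, -2.0626]  P^+=[0.2112 0.0026; 0.0026 0.1019]
step 2: x^-=[-4.1196, -2.0626]  P^-=[0.3613 0.0262; 0.0262 0.3619]  H_jac=[-0.5587 0.0000; 0.0000 0.8815]  S=[0.5228 0.0041; 0.0041 0.4112]  K=[-0.3866 0.0600; -0.0341 0.7762]  nu=[-3.2194, 1.2922]  x^+=[-2.7975, -0.9499]  P^+=[0.2819 0.0014; 0.0014 0.1138]

H_jac[1,0] = 0.0000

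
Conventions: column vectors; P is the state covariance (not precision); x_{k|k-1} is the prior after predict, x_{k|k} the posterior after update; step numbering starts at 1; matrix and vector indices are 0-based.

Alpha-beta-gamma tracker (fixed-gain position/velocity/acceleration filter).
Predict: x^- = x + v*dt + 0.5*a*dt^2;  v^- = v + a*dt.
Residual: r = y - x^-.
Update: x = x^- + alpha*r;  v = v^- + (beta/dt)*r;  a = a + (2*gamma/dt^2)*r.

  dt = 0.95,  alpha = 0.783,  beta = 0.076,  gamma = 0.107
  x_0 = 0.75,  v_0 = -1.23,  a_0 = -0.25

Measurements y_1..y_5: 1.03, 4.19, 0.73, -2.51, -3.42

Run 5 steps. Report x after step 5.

step 1: x_pred=-0.5313  r=1.5613  x^+=0.6912  v^+=-1.3426  a^+=0.1202
step 2: x_pred=-0.5300  r=4.7200  x^+=3.1658  v^+=-0.8508  a^+=1.2394
step 3: x_pred=2.9168  r=-2.1868  x^+=1.2045  v^+=0.1517  a^+=0.7209
step 4: x_pred=1.6740  r=-4.1840  x^+=-1.6021  v^+=0.5019  a^+=-0.2712
step 5: x_pred=-1.2477  r=-2.1723  x^+=-2.9486  v^+=0.0704  a^+=-0.7863

x_post = -2.9486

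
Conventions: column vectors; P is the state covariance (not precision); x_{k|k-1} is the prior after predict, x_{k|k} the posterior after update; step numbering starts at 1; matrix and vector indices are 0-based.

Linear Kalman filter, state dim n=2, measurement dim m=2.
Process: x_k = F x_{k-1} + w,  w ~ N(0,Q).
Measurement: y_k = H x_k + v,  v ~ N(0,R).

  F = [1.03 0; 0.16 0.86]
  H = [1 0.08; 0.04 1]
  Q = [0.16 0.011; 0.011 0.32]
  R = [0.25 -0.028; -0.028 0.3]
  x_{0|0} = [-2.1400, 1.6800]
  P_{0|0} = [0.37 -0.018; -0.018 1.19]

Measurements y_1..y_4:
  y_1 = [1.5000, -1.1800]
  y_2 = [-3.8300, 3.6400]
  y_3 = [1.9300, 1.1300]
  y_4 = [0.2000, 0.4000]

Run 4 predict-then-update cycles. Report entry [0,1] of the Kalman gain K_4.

K[0,1] = 0.0125

step 1: x^-=[-2.2042, 1.1024]  P^-=[0.5525 0.0560; 0.0560 1.2046]  S=[0.8192 0.1467; 0.1467 1.5100]  K=[0.6826 -0.0146; 0.0437 0.7950]  nu=[3.6160, -2.1942]  x^+=[0.2959, -0.4841]  P^+=[0.1735 -0.0304; -0.0304 0.2385]
step 2: x^-=[0.3047, -0.3690]  P^-=[0.3440 0.0126; 0.0126 0.4925]  S=[0.5992 0.0378; 0.0378 0.7940]  K=[0.5755 0.0058; 0.0478 0.6186]  nu=[-4.1052, 3.9968]  x^+=[-2.0344, 1.9072]  P^+=[0.1453 -0.0202; -0.0202 0.1850]
step 3: x^-=[-2.0954, 1.3147]  P^-=[0.3142 0.0171; 0.0171 0.4550]  S=[0.5698 0.0381; 0.0381 0.7569]  K=[0.5530 0.0113; 0.0538 0.5994]  nu=[3.9203, -0.1008]  x^+=[0.0713, 1.4650]  P^+=[0.1393 -0.0177; -0.0177 0.1790]
step 4: x^-=[0.0734, 1.2713]  P^-=[0.3078 0.0183; 0.0183 0.4511]  S=[0.5636 0.0388; 0.0388 0.7531]  K=[0.5479 0.0125; 0.0554 0.5971]  nu=[0.0249, -0.8743]  x^+=[0.0762, 0.7506]  P^+=[0.1380 -0.0171; -0.0171 0.1783]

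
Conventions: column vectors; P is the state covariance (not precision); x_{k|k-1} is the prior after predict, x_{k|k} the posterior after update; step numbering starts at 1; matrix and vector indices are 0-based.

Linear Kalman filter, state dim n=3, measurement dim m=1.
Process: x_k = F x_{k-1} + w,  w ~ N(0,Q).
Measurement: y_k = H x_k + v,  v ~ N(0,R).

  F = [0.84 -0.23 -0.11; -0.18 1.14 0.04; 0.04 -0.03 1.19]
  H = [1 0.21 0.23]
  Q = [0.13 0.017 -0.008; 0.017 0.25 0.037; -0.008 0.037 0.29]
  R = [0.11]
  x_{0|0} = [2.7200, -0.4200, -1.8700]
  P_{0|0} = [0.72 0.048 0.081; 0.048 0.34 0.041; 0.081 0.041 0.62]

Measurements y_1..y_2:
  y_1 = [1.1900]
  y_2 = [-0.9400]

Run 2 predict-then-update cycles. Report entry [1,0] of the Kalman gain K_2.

K[1,0] = -0.1992

step 1: x^-=[2.5871, -1.0432, -2.1039]  P^-=[0.6321 -0.1370 0.0053; -0.1370 0.6991 0.0905; 0.0053 0.0905 1.1741]  S=[0.7886]  K=[0.7665; 0.0388; 0.3732]  nu=[-0.6941]  x^+=[2.0550, -1.0702, -2.3629]  P^+=[0.1687 -0.1605 -0.2203; -0.1605 0.6979 0.0791; -0.2203 0.0791 1.0643]
step 2: x^-=[2.2323, -1.6844, -2.6976]  P^-=[0.4055 -0.3789 -0.3720; -0.3789 1.2404 0.2084; -0.3720 0.2084 1.7718]  S=[0.3539]  K=[0.6794; -0.1992; 0.2241]  nu=[-2.1981]  x^+=[0.7388, -1.2466, -3.1902]  P^+=[0.2422 -0.3310 -0.4259; -0.3310 1.2263 0.2242; -0.4259 0.2242 1.7540]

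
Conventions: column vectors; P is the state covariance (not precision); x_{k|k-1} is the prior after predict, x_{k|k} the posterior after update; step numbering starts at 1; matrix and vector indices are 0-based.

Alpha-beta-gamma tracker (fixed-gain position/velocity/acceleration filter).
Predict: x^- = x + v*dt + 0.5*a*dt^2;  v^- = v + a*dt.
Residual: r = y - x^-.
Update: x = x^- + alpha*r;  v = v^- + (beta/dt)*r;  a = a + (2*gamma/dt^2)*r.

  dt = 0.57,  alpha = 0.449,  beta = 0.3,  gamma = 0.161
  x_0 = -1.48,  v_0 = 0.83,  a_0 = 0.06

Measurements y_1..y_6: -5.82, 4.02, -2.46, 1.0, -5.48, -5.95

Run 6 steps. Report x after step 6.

step 1: x_pred=-0.9972  r=-4.8228  x^+=-3.1626  v^+=-1.6741  a^+=-4.7198
step 2: x_pred=-4.8836  r=8.9036  x^+=-0.8859  v^+=0.3217  a^+=4.1043
step 3: x_pred=-0.0358  r=-2.4242  x^+=-1.1243  v^+=1.3852  a^+=1.7017
step 4: x_pred=-0.0582  r=1.0582  x^+=0.4169  v^+=2.9122  a^+=2.7505
step 5: x_pred=2.5237  r=-8.0037  x^+=-1.0700  v^+=0.2675  a^+=-5.1817
step 6: x_pred=-1.7593  r=-4.1907  x^+=-3.6409  v^+=-4.8917  a^+=-9.3351

x_post = -3.6409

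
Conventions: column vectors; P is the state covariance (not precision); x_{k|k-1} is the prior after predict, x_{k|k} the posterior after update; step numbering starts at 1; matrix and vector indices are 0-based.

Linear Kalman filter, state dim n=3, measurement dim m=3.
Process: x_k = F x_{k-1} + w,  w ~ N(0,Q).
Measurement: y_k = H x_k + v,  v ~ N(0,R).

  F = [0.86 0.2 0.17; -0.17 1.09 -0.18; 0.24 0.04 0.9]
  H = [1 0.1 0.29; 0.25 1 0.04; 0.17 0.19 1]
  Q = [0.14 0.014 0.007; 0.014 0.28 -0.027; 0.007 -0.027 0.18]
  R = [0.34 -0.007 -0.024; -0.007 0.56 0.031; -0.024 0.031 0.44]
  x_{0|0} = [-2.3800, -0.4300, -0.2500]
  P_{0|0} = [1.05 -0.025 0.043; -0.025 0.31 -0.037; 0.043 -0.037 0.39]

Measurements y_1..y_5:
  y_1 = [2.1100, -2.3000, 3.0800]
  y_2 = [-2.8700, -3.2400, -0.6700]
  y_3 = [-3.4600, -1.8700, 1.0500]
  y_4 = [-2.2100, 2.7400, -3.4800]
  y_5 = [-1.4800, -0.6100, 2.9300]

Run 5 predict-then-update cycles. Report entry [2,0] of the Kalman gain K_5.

K[2,0] = 0.1203

step 1: x^-=[-2.1753, -0.0191, -0.8134]  P^-=[0.9417 -0.1199 0.3119; -0.1199 0.7177 -0.1703; 0.3119 -0.1703 0.5723]  S=[1.4841 0.1690 0.5918; 0.1690 1.2702 0.1127; 0.5918 0.1127 1.0990]  K=[0.6671 0.0077 0.0488; -0.1101 0.5549 -0.0471; 0.1322 -0.1149 0.4802]  nu=[4.5231, -1.7045, 4.2668]  x^+=[1.0370, -1.6638, 2.0289]  P^+=[0.2383 -0.0574 -0.0239; -0.0574 0.3266 -0.0531; -0.0239 -0.0531 0.2187]
step 2: x^-=[0.9039, -2.3551, 2.0084]  P^-=[0.3052 -0.0118 0.0581; -0.0118 0.7226 -0.1196; 0.0581 -0.1196 0.3561]  S=[0.7068 0.1050 0.1849; 0.1050 1.2880 0.0874; 0.1849 0.0874 0.8046]  K=[0.4440 0.0136 0.0304; -0.0382 0.5604 -0.0326; 0.1200 -0.1082 0.4108]  nu=[-4.1209, -1.1912, -2.3846]  x^+=[-1.0147, -2.7874, 0.6630]  P^+=[0.1585 -0.0335 -0.0174; -0.0335 0.3235 -0.0518; -0.0174 -0.0518 0.1873]
step 3: x^-=[-1.3174, -2.9852, 0.2417]  P^-=[0.2555 0.0208 0.0443; 0.0208 0.7067 -0.1053; 0.0443 -0.1053 0.3295]  S=[0.6540 0.1268 0.1629; 0.1268 1.2861 0.0991; 0.1629 0.0991 0.7788]  K=[0.4009 0.0254 0.0307; -0.0072 0.5531 -0.0271; 0.1197 -0.1053 0.3954]  nu=[-1.9142, 1.4348, 1.5995]  x^+=[-1.9993, -2.2212, 0.4940]  P^+=[0.1421 -0.0226 -0.0152; -0.0226 0.3166 -0.0509; -0.0152 -0.0509 0.1801]
step 4: x^-=[-2.0797, -2.1702, -0.1241]  P^-=[0.2473 0.0316 0.0427; 0.0316 0.6935 -0.1005; 0.0427 -0.1005 0.3239]  S=[0.6467 0.1355 0.1608; 0.1355 1.2781 0.1027; 0.1608 0.1027 0.7744]  K=[0.3922 0.0303 0.0316; 0.0027 0.5475 -0.0259; 0.1201 -0.1044 0.3919]  nu=[0.1227, 5.4350, -2.5900]  x^+=[-1.9490, 0.8728, -1.6918]  P^+=[0.1385 -0.0189 -0.0145; -0.0189 0.3125 -0.0507; -0.0145 -0.0507 0.1784]
step 5: x^-=[-1.7892, 1.5872, -1.9555]  P^-=[0.2459 0.0345 0.0425; 0.0345 0.6870 -0.0992; 0.0425 -0.0992 0.3227]  S=[0.6457 0.1379 0.1608; 0.1379 1.2731 0.1033; 0.1608 0.1033 0.7736]  K=[0.3905 0.0318 0.0321; 0.0053 0.5448 -0.0258; 0.1203 -0.1042 0.3910]  nu=[0.7176, -1.6717, 4.8881]  x^+=[-1.4055, 0.5539, 0.2165]  P^+=[0.1377 -0.0178 -0.0143; -0.0178 0.3107 -0.0506; -0.0143 -0.0506 0.1780]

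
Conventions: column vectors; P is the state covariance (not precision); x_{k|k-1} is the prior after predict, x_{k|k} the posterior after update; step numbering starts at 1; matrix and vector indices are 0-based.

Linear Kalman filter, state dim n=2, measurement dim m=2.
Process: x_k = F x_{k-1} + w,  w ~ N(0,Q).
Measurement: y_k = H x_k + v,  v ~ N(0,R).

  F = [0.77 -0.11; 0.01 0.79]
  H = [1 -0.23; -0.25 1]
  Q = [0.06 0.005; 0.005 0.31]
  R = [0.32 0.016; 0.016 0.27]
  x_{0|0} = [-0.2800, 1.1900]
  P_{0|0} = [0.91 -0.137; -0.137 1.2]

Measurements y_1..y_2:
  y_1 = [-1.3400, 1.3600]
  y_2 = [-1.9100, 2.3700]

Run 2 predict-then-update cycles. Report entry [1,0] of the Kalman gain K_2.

K[1,0] = -0.0234

step 1: x^-=[-0.3465, 0.9373]  P^-=[0.6373 -0.1755; -0.1755 1.0568]  S=[1.0939 -0.5719; -0.5719 1.4544]  K=[0.6283 0.0169; 0.0165 0.7633]  nu=[-0.7779, 0.3361]  x^+=[-0.8296, 1.1810]  P^+=[0.2172 0.0689; 0.0689 0.2236]
step 2: x^-=[-0.7687, 0.9247]  P^-=[0.1798 0.0291; 0.0291 0.4506]  S=[0.5103 -0.1018; -0.1018 0.7173]  K=[0.3446 0.0268; -0.0234 0.6148]  nu=[-0.9286, 1.2531]  x^+=[-1.0551, 1.7168]  P^+=[0.1206 0.0429; 0.0429 0.1763]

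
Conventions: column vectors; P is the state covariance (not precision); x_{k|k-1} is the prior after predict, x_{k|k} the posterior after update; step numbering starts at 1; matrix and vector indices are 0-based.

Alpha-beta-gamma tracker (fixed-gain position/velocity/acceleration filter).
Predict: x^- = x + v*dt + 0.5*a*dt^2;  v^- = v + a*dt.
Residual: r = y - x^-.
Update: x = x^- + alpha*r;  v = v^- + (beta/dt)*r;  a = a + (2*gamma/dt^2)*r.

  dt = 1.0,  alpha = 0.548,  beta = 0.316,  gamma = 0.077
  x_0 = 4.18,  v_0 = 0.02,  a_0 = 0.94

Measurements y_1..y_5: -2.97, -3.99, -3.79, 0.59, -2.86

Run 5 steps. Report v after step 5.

step 1: x_pred=4.6700  r=-7.6400  x^+=0.4833  v^+=-1.4542  a^+=-0.2366
step 2: x_pred=-1.0892  r=-2.9008  x^+=-2.6789  v^+=-2.6074  a^+=-0.6833
step 3: x_pred=-5.6279  r=1.8379  x^+=-4.6207  v^+=-2.7099  a^+=-0.4002
step 4: x_pred=-7.5308  r=8.1208  x^+=-3.0806  v^+=-0.5440  a^+=0.8504
step 5: x_pred=-3.1994  r=0.3394  x^+=-3.0134  v^+=0.4136  a^+=0.9026

v_post = 0.4136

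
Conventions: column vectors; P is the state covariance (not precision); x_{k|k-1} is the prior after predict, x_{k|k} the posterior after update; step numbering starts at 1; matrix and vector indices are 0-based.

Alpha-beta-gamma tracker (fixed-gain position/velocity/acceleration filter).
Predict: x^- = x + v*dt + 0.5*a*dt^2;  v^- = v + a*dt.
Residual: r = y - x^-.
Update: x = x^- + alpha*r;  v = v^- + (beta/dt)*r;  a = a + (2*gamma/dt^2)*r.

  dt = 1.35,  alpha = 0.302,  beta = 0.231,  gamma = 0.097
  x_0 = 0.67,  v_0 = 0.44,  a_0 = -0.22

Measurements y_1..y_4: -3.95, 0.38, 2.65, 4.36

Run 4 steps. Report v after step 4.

v_post = 0.5442

step 1: x_pred=1.0635  r=-5.0135  x^+=-0.4506  v^+=-0.7149  a^+=-0.7537
step 2: x_pred=-2.1024  r=2.4824  x^+=-1.3527  v^+=-1.3076  a^+=-0.4894
step 3: x_pred=-3.5639  r=6.2139  x^+=-1.6873  v^+=-0.9050  a^+=0.1720
step 4: x_pred=-2.7523  r=7.1123  x^+=-0.6044  v^+=0.5442  a^+=0.9291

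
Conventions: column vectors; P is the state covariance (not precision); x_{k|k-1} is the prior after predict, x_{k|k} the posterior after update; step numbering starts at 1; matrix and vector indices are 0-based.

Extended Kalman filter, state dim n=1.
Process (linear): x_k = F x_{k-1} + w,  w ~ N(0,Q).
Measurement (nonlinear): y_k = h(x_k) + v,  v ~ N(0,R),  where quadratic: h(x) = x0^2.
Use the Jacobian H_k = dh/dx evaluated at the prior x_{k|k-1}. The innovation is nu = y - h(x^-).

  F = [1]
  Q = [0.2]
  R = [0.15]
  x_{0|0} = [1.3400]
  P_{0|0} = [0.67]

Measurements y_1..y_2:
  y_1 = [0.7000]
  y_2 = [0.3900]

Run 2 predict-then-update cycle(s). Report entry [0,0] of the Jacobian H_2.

H_jac[0,0] = 1.8816

step 1: x^-=[1.3400]  P^-=[0.8700]  H_jac=[2.6800]  S=[6.3987]  K=[0.3644]  nu=[-1.0956]  x^+=[0.9408]  P^+=[0.0204]
step 2: x^-=[0.9408]  P^-=[0.2204]  H_jac=[1.8816]  S=[0.9303]  K=[0.4458]  nu=[-0.4951]  x^+=[0.7201]  P^+=[0.0355]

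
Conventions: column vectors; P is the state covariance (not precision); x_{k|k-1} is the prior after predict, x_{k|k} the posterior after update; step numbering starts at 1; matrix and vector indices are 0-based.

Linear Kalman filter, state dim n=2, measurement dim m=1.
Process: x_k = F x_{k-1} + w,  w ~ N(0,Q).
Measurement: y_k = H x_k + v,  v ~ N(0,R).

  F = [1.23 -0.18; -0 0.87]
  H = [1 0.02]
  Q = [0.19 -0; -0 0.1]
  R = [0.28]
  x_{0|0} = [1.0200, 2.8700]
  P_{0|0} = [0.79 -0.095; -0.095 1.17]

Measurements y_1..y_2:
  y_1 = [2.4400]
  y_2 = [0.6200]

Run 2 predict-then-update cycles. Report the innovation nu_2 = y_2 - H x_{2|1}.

innov = [-1.6330]

step 1: x^-=[0.7380, 2.4969]  P^-=[1.4652 -0.2849; -0.2849 0.9856]  S=[1.7342]  K=[0.8416; -0.1529]  nu=[1.6521]  x^+=[2.1284, 2.2443]  P^+=[0.2369 -0.0617; -0.0617 0.9450]
step 2: x^-=[2.2139, 1.9525]  P^-=[0.6063 -0.2140; -0.2140 0.8153]  S=[0.8781]  K=[0.6856; -0.2252]  nu=[-1.6330]  x^+=[1.0943, 2.3202]  P^+=[0.1935 -0.0785; -0.0785 0.7708]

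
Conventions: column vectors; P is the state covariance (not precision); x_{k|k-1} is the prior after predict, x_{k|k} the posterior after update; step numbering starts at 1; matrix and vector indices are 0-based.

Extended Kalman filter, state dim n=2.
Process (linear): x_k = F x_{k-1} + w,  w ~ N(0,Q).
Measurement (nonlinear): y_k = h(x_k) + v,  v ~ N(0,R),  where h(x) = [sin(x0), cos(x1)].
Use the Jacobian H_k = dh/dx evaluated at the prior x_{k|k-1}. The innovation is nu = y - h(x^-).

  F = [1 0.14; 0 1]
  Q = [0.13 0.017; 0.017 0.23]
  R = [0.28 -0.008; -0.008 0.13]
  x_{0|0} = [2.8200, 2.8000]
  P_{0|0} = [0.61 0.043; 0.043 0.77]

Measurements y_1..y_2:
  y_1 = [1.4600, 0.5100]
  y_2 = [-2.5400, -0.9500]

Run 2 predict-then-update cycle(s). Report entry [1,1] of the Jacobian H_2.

step 1: x^-=[3.2120, 2.8000]  P^-=[0.7671 0.1678; 0.1678 1.0000]  H_jac=[-0.9975 0.0000; 0.0000 -0.3350]  S=[1.0433 0.0481; 0.0481 0.2422]  K=[-0.7294 -0.0873; -0.0976 -1.3636]  nu=[1.5303, 1.4522]  x^+=[1.9689, 0.6703]  P^+=[0.2040 0.0165; 0.0165 0.5269]
step 2: x^-=[2.0628, 0.6703]  P^-=[0.3490 0.1072; 0.1072 0.7569]  H_jac=[-0.4724 0.0000; 0.0000 -0.6212]  S=[0.3579 0.0235; 0.0235 0.4221]  K=[-0.4519 -0.1327; -0.0687 -1.1101]  nu=[-3.4214, -1.7336]  x^+=[3.8391, 2.8300]  P^+=[0.2656 0.0219; 0.0219 0.2314]

H_jac[1,1] = -0.6212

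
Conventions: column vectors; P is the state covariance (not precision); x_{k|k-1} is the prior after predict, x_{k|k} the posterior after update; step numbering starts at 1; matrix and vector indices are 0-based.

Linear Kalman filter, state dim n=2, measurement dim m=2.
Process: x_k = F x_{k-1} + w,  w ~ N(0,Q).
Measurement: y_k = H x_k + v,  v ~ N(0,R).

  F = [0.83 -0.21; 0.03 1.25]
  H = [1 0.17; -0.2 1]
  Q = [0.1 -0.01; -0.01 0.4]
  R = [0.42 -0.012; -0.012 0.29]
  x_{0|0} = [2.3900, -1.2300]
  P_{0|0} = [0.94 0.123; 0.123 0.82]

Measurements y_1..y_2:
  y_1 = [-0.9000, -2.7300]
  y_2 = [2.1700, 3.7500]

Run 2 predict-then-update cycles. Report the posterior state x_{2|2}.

step 1: x^-=[2.2420, -1.4658]  P^-=[0.7409 -0.0750; -0.0750 1.6913]  S=[1.1842 0.0549; 0.0549 2.0410]  K=[0.6207 -0.1260; 0.1409 0.8323]  nu=[-2.8928, -0.8158]  x^+=[0.5493, -2.5523]  P^+=[0.2608 0.0082; 0.0082 0.2413]
step 2: x^-=[0.9919, -3.1739]  P^-=[0.2875 -0.0584; -0.0584 0.7779]  S=[0.7101 0.0063; 0.0063 1.1027]  K=[0.3918 -0.1074; 0.0976 0.7154]  nu=[1.7176, 7.1223]  x^+=[0.9002, 2.0893]  P^+=[0.1663 -0.0026; -0.0026 0.2058]

x_post = [0.9002, 2.0893]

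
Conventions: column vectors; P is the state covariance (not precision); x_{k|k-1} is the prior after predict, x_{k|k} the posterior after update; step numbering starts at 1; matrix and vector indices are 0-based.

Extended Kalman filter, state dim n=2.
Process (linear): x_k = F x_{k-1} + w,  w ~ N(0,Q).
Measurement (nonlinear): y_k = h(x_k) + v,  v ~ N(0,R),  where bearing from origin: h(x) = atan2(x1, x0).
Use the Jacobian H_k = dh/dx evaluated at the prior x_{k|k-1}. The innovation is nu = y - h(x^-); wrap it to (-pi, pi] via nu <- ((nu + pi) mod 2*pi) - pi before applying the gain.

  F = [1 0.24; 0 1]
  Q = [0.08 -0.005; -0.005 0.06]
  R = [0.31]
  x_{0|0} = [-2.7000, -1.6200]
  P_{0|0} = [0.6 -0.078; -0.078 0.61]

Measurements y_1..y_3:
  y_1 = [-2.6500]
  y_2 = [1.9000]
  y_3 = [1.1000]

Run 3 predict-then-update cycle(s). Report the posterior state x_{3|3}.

x_post = [-3.6925, -0.0704]

step 1: x^-=[-3.0888, -1.6200]  P^-=[0.6777 0.0634; 0.0634 0.6700]  H_jac=[0.1332 -0.2539]  S=[0.3609]  K=[0.2054; -0.4479]  nu=[0.0086]  x^+=[-3.0870, -1.6238]  P^+=[0.6625 0.0966; 0.0966 0.5976]
step 2: x^-=[-3.4768, -1.6238]  P^-=[0.8233 0.2350; 0.2350 0.6576]  H_jac=[0.1103 -0.2361]  S=[0.3444]  K=[0.1025; -0.3755]  nu=[-1.6785]  x^+=[-3.6488, -0.9935]  P^+=[0.8196 0.2483; 0.2483 0.6090]
step 3: x^-=[-3.8872, -0.9935]  P^-=[1.0539 0.3894; 0.3894 0.6690]  H_jac=[0.0617 -0.2415]  S=[0.3414]  K=[-0.0849; -0.4028]  nu=[-2.2918]  x^+=[-3.6925, -0.0704]  P^+=[1.0514 0.3778; 0.3778 0.6136]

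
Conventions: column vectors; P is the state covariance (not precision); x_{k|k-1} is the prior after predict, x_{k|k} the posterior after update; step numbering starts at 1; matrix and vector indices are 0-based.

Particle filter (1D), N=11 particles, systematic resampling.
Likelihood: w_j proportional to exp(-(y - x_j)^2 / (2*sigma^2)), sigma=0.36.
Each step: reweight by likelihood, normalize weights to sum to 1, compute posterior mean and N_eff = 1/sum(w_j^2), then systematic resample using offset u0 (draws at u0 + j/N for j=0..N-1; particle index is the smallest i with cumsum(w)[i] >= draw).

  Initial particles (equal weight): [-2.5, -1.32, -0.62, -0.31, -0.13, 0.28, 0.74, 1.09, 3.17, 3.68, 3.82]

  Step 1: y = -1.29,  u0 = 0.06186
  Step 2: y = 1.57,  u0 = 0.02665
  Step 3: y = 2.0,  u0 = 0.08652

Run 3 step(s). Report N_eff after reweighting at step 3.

N_eff = 11.0000

step 1: w=[0.0029, 0.8255, 0.1466, 0.0204, 0.0046, 0.0001, 0.0000, 0.0000, 0.0000, 0.0000, 0.0000]  mean=-1.1947  Neff=1.4218  idx=[1, 1, 1, 1, 1, 1, 1, 1, 1, 2, 2]
step 2: w=[0.0000, 0.0000, 0.0000, 0.0000, 0.0000, 0.0000, 0.0000, 0.0000, 0.0000, 0.5000, 0.5000]  mean=-0.6200  Neff=2.0000  idx=[9, 9, 9, 9, 9, 9, 10, 10, 10, 10, 10]
step 3: w=[0.0909, 0.0909, 0.0909, 0.0909, 0.0909, 0.0909, 0.0909, 0.0909, 0.0909, 0.0909, 0.0909]  mean=-0.6200  Neff=11.0000  idx=[0, 1, 2, 3, 4, 5, 6, 7, 8, 9, 10]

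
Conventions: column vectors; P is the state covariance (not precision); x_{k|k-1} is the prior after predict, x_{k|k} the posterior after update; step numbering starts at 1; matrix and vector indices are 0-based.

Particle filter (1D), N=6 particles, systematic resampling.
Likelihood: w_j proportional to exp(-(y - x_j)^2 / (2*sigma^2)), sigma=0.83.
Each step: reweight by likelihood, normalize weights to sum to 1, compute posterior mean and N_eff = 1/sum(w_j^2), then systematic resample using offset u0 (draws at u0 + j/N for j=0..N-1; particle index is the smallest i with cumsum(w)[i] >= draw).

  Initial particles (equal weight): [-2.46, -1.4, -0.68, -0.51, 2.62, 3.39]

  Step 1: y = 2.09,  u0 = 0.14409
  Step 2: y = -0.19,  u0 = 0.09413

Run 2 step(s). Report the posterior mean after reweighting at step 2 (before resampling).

step 1: w=[0.0000, 0.0001, 0.0034, 0.0066, 0.7280, 0.2618]  mean=2.7892  Neff=1.6704  idx=[4, 4, 4, 4, 5, 5]
step 2: w=[0.2465, 0.2465, 0.2465, 0.2465, 0.0069, 0.0069]  mean=2.6307  Neff=4.1117  idx=[0, 1, 1, 2, 3, 3]

post_mean = 2.6307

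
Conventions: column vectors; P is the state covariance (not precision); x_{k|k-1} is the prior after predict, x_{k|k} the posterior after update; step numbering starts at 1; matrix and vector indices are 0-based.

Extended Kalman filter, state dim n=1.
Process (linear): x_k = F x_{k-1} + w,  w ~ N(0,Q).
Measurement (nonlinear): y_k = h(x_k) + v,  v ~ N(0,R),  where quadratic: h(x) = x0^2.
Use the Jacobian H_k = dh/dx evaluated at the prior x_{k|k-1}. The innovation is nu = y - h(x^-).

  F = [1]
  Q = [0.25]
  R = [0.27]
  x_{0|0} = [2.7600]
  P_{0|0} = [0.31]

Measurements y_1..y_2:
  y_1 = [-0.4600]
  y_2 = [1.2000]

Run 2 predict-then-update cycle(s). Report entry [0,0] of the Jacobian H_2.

step 1: x^-=[2.7600]  P^-=[0.5600]  H_jac=[5.5200]  S=[17.3334]  K=[0.1783]  nu=[-8.0776]  x^+=[1.3195]  P^+=[0.0087]
step 2: x^-=[1.3195]  P^-=[0.2587]  H_jac=[2.6389]  S=[2.0717]  K=[0.3296]  nu=[-0.5410]  x^+=[1.1412]  P^+=[0.0337]

H_jac[0,0] = 2.6389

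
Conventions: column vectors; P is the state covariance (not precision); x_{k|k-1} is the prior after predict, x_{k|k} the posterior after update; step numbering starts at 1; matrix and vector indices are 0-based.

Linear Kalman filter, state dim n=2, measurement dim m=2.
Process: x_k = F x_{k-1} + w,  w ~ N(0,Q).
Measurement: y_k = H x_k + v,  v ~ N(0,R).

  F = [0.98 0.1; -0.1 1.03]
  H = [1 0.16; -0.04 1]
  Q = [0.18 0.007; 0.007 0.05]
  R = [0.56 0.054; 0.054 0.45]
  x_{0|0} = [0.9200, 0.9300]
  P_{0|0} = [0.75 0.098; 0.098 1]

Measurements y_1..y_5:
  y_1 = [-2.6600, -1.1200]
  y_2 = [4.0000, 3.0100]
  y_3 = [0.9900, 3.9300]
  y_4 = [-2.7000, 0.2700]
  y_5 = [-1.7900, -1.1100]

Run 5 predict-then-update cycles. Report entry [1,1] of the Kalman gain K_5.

K[1,1] = 0.3204

step 1: x^-=[0.9946, 0.8659]  P^-=[0.9295 0.1344; 0.1344 1.0982]  S=[1.5606 0.3261; 0.3261 1.5389]  K=[0.6238 -0.0690; 0.0527 0.6990]  nu=[-3.7931, -1.9461]  x^+=[-1.2373, -0.6942]  P^+=[0.3430 0.0164; 0.0164 0.3180]
step 2: x^-=[-1.2819, -0.5913]  P^-=[0.5158 0.0225; 0.0225 0.3875]  S=[1.0929 0.1177; 0.1177 0.8365]  K=[0.4823 -0.0656; 0.0280 0.4582]  nu=[5.3766, 3.5500]  x^+=[1.0782, 1.1856]  P^+=[0.2654 0.0071; 0.0071 0.2080]
step 3: x^-=[1.1751, 1.1134]  P^-=[0.4384 0.0095; 0.0095 0.2718]  S=[1.0084 0.0894; 0.0894 0.7218]  K=[0.4421 -0.0659; 0.0194 0.3737]  nu=[-0.3633, 2.8637]  x^+=[0.8259, 2.1764]  P^+=[0.2434 0.0040; 0.0040 0.1694]
step 4: x^-=[1.0271, 2.1591]  P^-=[0.4162 0.0046; 0.0046 0.2313]  S=[0.9836 0.0789; 0.0789 0.6816]  K=[0.4293 -0.0674; 0.0152 0.3373]  nu=[-4.0725, -1.8480]  x^+=[-0.5967, 1.4738]  P^+=[0.2364 0.0023; 0.0023 0.1527]
step 5: x^-=[-0.4374, 1.5777]  P^-=[0.4090 0.0019; 0.0019 0.2139]  S=[0.9751 0.0737; 0.0737 0.6644]  K=[0.4250 -0.0690; 0.0128 0.3204]  nu=[-1.6051, -2.7052]  x^+=[-0.9329, 0.6904]  P^+=[0.2341 0.0013; 0.0013 0.1449]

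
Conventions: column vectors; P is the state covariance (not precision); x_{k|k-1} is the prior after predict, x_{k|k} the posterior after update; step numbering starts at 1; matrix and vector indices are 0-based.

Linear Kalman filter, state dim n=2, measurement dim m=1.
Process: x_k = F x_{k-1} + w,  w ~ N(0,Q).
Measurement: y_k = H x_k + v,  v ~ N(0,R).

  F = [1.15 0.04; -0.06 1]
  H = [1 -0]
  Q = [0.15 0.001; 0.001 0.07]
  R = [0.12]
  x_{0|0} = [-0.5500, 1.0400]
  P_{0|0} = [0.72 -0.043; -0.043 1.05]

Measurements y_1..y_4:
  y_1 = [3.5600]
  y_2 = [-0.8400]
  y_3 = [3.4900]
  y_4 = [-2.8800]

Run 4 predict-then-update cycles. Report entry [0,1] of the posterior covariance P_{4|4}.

step 1: x^-=[-0.5909, 1.0730]  P^-=[1.0999 -0.0560; -0.0560 1.1278]  S=[1.2199]  K=[0.9016; -0.0459]  nu=[4.1509]  x^+=[3.1517, 0.8824]  P^+=[0.1082 -0.0055; -0.0055 1.1252]
step 2: x^-=[3.6597, 0.6933]  P^-=[0.2944 0.0322; 0.0322 1.1962]  S=[0.4144]  K=[0.7104; 0.0777]  nu=[-4.4997]  x^+=[0.4631, 0.3434]  P^+=[0.0852 0.0093; 0.0093 1.1937]
step 3: x^-=[0.5463, 0.3156]  P^-=[0.2655 0.0536; 0.0536 1.2629]  S=[0.3855]  K=[0.6887; 0.1390]  nu=[2.9437]  x^+=[2.5737, 0.7247]  P^+=[0.0826 0.0167; 0.0167 1.2555]
step 4: x^-=[2.9887, 0.5703]  P^-=[0.2628 0.0647; 0.0647 1.3238]  S=[0.3828]  K=[0.6866; 0.1689]  nu=[-5.8687]  x^+=[-1.0405, -0.4208]  P^+=[0.0824 0.0203; 0.0203 1.3128]

P_post[0,1] = 0.0203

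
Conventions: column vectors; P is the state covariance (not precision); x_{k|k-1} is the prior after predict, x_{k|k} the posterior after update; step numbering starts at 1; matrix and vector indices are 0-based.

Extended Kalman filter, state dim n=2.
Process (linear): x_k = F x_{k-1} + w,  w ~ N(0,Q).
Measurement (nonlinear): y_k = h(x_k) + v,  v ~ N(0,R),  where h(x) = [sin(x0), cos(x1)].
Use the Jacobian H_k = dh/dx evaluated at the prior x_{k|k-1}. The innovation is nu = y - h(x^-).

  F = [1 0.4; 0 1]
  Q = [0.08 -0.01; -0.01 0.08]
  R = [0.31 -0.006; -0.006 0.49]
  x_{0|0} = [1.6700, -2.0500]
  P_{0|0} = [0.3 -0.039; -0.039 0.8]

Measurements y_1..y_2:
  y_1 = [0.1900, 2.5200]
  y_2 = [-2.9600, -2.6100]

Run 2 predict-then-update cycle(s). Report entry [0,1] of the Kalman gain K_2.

K[0,1] = 0.0599

step 1: x^-=[0.8500, -2.0500]  P^-=[0.4768 0.2710; 0.2710 0.8800]  H_jac=[0.6600 0.0000; 0.0000 0.8874]  S=[0.5177 0.1527; 0.1527 1.1829]  K=[0.5696 0.1298; 0.1567 0.6399]  nu=[-0.5613, 2.9811]  x^+=[0.9171, -0.2304]  P^+=[0.2664 0.0678; 0.0678 0.3523]
step 2: x^-=[0.8250, -0.2304]  P^-=[0.4570 0.1987; 0.1987 0.4323]  H_jac=[0.6786 0.0000; 0.0000 0.2284]  S=[0.5204 0.0248; 0.0248 0.5125]  K=[0.5930 0.0599; 0.2505 0.1805]  nu=[-3.6945, -3.5836]  x^+=[-1.5803, -1.8027]  P^+=[0.2704 0.1128; 0.1128 0.3807]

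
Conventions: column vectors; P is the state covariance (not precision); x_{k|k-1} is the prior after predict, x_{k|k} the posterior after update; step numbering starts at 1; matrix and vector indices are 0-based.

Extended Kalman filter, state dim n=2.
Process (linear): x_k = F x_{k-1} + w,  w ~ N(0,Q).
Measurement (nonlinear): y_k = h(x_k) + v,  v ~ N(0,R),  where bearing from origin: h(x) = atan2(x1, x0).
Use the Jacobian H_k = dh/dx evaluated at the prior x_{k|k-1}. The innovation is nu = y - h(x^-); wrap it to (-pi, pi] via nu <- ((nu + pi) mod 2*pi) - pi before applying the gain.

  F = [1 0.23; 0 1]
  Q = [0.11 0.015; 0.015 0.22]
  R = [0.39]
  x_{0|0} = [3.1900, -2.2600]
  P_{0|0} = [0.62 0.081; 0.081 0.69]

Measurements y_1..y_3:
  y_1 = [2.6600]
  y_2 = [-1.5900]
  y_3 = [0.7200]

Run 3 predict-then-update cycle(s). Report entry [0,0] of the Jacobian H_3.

H_jac[0,0] = 0.2604

step 1: x^-=[2.6702, -2.2600]  P^-=[0.8038 0.2547; 0.2547 0.9100]  H_jac=[0.1847 0.2182]  S=[0.4813]  K=[0.4239; 0.5103]  nu=[-2.9208]  x^+=[1.4321, -3.7505]  P^+=[0.7173 0.1506; 0.1506 0.7847]
step 2: x^-=[0.5694, -3.7505]  P^-=[0.9381 0.3461; 0.3461 1.0047]  H_jac=[0.2606 0.0396]  S=[0.4624]  K=[0.5583; 0.2810]  nu=[-0.1699]  x^+=[0.4746, -3.7983]  P^+=[0.7939 0.2735; 0.2735 0.9682]
step 3: x^-=[-0.3990, -3.7983]  P^-=[1.0810 0.5112; 0.5112 1.1882]  H_jac=[0.2604 -0.0274]  S=[0.4569]  K=[0.5855; 0.2202]  nu=[2.3955]  x^+=[1.0034, -3.2708]  P^+=[0.9243 0.4523; 0.4523 1.1660]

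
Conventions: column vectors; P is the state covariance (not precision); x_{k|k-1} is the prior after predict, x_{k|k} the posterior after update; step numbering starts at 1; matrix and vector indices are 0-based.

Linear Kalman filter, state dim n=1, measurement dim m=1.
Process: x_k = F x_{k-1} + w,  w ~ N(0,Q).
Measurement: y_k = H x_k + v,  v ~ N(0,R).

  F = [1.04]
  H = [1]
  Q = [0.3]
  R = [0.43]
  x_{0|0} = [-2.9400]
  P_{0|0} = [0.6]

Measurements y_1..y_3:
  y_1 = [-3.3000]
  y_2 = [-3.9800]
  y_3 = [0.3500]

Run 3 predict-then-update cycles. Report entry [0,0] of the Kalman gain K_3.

step 1: x^-=[-3.0576]  P^-=[0.9490]  S=[1.3790]  K=[0.6882]  nu=[-0.2424]  x^+=[-3.2244]  P^+=[0.2959]
step 2: x^-=[-3.3534]  P^-=[0.6201]  S=[1.0501]  K=[0.5905]  nu=[-0.6266]  x^+=[-3.7234]  P^+=[0.2539]
step 3: x^-=[-3.8723]  P^-=[0.5746]  S=[1.0046]  K=[0.5720]  nu=[4.2223]  x^+=[-1.4572]  P^+=[0.2460]

K[0,0] = 0.5720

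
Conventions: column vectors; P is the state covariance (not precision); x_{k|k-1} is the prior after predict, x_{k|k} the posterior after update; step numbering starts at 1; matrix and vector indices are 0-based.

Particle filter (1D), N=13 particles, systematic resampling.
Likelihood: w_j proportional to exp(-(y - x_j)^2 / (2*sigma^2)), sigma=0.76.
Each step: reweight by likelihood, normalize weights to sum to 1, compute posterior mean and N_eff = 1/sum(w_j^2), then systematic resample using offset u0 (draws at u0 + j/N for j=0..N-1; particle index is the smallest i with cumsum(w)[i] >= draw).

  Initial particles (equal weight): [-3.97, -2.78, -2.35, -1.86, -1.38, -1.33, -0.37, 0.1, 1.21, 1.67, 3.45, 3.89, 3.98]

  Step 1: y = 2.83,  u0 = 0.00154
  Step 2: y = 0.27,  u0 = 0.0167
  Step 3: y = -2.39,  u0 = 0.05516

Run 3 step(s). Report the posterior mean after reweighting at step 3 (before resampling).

post_mean = 1.2232

step 1: w=[0.0000, 0.0000, 0.0000, 0.0000, 0.0000, 0.0000, 0.0001, 0.0009, 0.0563, 0.1705, 0.3917, 0.2066, 0.1739]  mean=3.2002  Neff=3.8666  idx=[8, 9, 9, 10, 10, 10, 10, 10, 10, 11, 11, 12, 12]
step 2: w=[0.5587, 0.2201, 0.2201, 0.0002, 0.0002, 0.0002, 0.0002, 0.0002, 0.0002, 0.0000, 0.0000, 0.0000, 0.0000]  mean=1.4151  Neff=2.4449  idx=[0, 0, 0, 0, 0, 0, 0, 0, 1, 1, 2, 2, 2]
step 3: w=[0.1214, 0.1214, 0.1214, 0.1214, 0.1214, 0.1214, 0.1214, 0.1214, 0.0057, 0.0057, 0.0057, 0.0057, 0.0057]  mean=1.2232  Neff=8.4686  idx=[0, 1, 1, 2, 2, 3, 4, 4, 5, 6, 6, 7, 9]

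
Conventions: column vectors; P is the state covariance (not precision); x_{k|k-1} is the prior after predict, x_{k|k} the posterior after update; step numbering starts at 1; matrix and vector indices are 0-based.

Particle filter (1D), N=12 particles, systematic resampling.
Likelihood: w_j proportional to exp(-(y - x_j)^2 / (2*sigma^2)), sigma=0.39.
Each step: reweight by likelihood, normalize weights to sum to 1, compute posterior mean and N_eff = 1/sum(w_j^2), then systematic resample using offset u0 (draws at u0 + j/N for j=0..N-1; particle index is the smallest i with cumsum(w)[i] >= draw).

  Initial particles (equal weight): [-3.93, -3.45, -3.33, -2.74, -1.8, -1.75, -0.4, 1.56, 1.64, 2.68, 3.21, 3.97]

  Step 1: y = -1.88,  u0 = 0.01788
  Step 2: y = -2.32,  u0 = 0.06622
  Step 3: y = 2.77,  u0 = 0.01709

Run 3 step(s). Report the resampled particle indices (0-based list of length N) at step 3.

step 1: w=[0.0000, 0.0002, 0.0005, 0.0436, 0.4859, 0.4694, 0.0004, 0.0000, 0.0000, 0.0000, 0.0000, 0.0000]  mean=-1.8180  Neff=2.1816  idx=[3, 4, 4, 4, 4, 4, 4, 5, 5, 5, 5, 5]
step 2: w=[0.1180, 0.0866, 0.0866, 0.0866, 0.0866, 0.0866, 0.0866, 0.0724, 0.0724, 0.0724, 0.0724, 0.0724]  mean=-1.8928  Neff=11.7376  idx=[0, 1, 2, 3, 4, 5, 6, 7, 8, 9, 10, 11]
step 3: w=[0.0000, 0.0354, 0.0354, 0.0354, 0.0354, 0.0354, 0.0354, 0.1576, 0.1576, 0.1576, 0.1576, 0.1576]  mean=-1.7606  Neff=7.5969  idx=[1, 3, 6, 7, 7, 8, 8, 9, 9, 10, 11, 11]

resampled_idx = [1, 3, 6, 7, 7, 8, 8, 9, 9, 10, 11, 11]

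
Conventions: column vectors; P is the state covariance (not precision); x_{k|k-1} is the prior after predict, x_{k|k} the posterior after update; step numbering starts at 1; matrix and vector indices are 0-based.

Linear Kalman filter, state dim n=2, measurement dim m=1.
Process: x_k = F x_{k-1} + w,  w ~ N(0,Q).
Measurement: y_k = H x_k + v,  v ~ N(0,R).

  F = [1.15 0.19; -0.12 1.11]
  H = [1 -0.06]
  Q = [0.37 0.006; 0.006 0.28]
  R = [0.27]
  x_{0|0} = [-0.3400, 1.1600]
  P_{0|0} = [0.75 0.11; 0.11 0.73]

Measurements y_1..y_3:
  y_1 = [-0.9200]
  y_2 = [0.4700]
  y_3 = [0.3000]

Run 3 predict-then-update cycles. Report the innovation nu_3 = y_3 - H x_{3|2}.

innov = [-0.2207]

step 1: x^-=[-0.1706, 1.3284]  P^-=[1.4363 0.1944; 0.1944 1.1609]  S=[1.6872]  K=[0.8444; 0.0739]  nu=[-0.6697]  x^+=[-0.7361, 1.2789]  P^+=[0.2333 0.0891; 0.0891 1.1517]
step 2: x^-=[-0.6035, 1.5079]  P^-=[0.7591 0.3284; 0.3284 1.6787]  S=[0.9957]  K=[0.7426; 0.2286]  nu=[1.1640]  x^+=[0.2608, 1.7740]  P^+=[0.2100 0.1593; 0.1593 1.6266]
step 3: x^-=[0.6370, 1.9379]  P^-=[0.7761 0.5198; 0.5198 2.2447]  S=[0.9918]  K=[0.7511; 0.3883]  nu=[-0.2207]  x^+=[0.4712, 1.8521]  P^+=[0.2166 0.2306; 0.2306 2.0952]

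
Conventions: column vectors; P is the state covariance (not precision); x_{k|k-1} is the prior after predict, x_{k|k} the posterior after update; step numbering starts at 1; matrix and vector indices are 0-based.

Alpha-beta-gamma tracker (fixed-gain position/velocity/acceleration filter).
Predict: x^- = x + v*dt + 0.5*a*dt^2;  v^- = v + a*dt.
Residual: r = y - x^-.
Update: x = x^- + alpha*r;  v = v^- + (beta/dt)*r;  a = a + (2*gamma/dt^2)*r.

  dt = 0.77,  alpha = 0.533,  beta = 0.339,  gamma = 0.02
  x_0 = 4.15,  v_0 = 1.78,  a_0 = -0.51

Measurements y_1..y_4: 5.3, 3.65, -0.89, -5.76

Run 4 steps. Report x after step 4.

x_post = -3.5612

step 1: x_pred=5.3694  r=-0.0694  x^+=5.3324  v^+=1.3567  a^+=-0.5147
step 2: x_pred=6.2245  r=-2.5745  x^+=4.8523  v^+=-0.1730  a^+=-0.6884
step 3: x_pred=4.5150  r=-5.4050  x^+=1.6341  v^+=-3.0827  a^+=-1.0530
step 4: x_pred=-1.0517  r=-4.7083  x^+=-3.5612  v^+=-5.9664  a^+=-1.3707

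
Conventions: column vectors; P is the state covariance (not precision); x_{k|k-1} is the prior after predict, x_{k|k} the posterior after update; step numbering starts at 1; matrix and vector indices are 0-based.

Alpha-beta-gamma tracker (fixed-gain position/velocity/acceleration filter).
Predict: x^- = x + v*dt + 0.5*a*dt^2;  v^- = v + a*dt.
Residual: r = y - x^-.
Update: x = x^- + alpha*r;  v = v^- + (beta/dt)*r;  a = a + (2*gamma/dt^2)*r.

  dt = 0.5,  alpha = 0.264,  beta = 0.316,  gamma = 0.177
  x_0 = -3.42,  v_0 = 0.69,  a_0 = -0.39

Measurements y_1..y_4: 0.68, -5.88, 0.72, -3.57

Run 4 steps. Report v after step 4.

step 1: x_pred=-3.1238  r=3.8038  x^+=-2.1196  v^+=2.8990  a^+=4.9961
step 2: x_pred=-0.0456  r=-5.8344  x^+=-1.5859  v^+=1.7097  a^+=-3.2655
step 3: x_pred=-1.1392  r=1.8592  x^+=-0.6484  v^+=1.2519  a^+=-0.6328
step 4: x_pred=-0.1015  r=-3.4685  x^+=-1.0172  v^+=-1.2566  a^+=-5.5442

v_post = -1.2566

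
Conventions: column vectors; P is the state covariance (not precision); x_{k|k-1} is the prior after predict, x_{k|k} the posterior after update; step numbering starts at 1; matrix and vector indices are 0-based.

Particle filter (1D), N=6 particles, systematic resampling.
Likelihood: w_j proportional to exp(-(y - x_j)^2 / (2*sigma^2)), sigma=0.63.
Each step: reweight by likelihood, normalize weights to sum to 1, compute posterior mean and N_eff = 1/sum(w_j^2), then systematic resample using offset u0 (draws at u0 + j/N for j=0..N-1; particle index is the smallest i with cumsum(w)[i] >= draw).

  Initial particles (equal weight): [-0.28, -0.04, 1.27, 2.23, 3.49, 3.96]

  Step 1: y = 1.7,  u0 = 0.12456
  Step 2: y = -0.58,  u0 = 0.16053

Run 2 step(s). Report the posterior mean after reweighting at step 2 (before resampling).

step 1: w=[0.0046, 0.0143, 0.5135, 0.4550, 0.0114, 0.0010]  mean=1.7091  Neff=2.1225  idx=[2, 2, 2, 3, 3, 3]
step 2: w=[0.3321, 0.3321, 0.3321, 0.0012, 0.0012, 0.0012]  mean=1.2734  Neff=3.0214  idx=[0, 0, 1, 1, 2, 2]

post_mean = 1.2734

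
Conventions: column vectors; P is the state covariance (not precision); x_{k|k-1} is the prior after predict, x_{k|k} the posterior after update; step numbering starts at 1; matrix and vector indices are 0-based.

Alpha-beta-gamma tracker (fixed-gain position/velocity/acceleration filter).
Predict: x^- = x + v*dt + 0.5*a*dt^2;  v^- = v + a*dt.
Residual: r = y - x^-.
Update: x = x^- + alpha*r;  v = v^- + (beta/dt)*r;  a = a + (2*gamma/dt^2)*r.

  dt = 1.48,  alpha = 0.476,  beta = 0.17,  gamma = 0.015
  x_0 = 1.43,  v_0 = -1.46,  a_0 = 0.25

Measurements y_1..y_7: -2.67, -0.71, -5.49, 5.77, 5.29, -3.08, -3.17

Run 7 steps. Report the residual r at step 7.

step 1: x_pred=-0.4570  r=-2.2130  x^+=-1.5104  v^+=-1.3442  a^+=0.2197
step 2: x_pred=-3.2592  r=2.5492  x^+=-2.0458  v^+=-0.7262  a^+=0.2546
step 3: x_pred=-2.8418  r=-2.6482  x^+=-4.1023  v^+=-0.6536  a^+=0.2183
step 4: x_pred=-4.8306  r=10.6006  x^+=0.2153  v^+=0.8872  a^+=0.3635
step 5: x_pred=1.9264  r=3.3636  x^+=3.5275  v^+=1.8115  a^+=0.4096
step 6: x_pred=6.6571  r=-9.7371  x^+=2.0222  v^+=1.2993  a^+=0.2762
step 7: x_pred=4.2477  r=-7.4177  x^+=0.7169  v^+=0.8560  a^+=0.1746

resid = -7.4177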